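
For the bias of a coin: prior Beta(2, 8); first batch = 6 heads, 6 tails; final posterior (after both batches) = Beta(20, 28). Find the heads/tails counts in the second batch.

Sequential conjugate updates are equivalent to a single update on the pooled data, so total successes = posterior α − prior α and total failures = posterior β − prior β.
Total across both batches: 20−2=18 heads, 28−8=20 tails.
Subtract the first batch: 18−6=12 heads and 20−6=14 tails.

12 heads and 14 tails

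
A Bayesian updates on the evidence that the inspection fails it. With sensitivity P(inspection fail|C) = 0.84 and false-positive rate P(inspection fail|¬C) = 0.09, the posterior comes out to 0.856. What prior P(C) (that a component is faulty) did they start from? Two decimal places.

P(C) = 0.39

Bayes' rule in odds form gives O(C|E) = O(C)·[P(E|C)/P(E|¬C)], hence O(C) = O(C|E)/LR.
Posterior odds = 0.856/(1−0.856) = 5.9444. LR = 0.84/0.09 = 9.3333.
Prior odds = 5.9444/9.3333 = 0.6369, so P(C) = 0.6369/(1+0.6369) ≈ 0.39.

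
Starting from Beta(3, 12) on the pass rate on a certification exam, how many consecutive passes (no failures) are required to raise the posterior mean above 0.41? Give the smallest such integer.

After k passes and 0 failures the posterior is Beta(3+k, 12), with mean (3+k)/(3+12+k).
Set (3+k)/(15+k) > 0.41 and solve: k > (0.41·15 − 3)/(1 − 0.41) = 5.339.
The smallest integer exceeding 5.339 is 6, and checking k=6: (9)/(21) = 0.4286 > 0.41.

k = 6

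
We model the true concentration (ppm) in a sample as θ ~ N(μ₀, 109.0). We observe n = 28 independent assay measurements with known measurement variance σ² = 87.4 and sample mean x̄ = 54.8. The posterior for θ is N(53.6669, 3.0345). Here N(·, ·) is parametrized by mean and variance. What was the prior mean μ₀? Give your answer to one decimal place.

μ₀ = 14.1

With known observation variance, the Normal–Normal posterior has precision τ_n = τ₀ + n/σ² and mean μ_n = (τ₀μ₀ + (n/σ²)x̄)/τ_n.
Here τ₀ = 1/109.0 = 0.009174 and τ_data = 28/87.4 = 0.320366, so τ_n = 0.329540.
Rearranging for μ₀: μ₀ = (μ_n·τ_n − τ_data·x̄)/τ₀ = (53.6669·0.329540 − 0.320366·54.8) / 0.009174 = 0.129333/0.009174 ≈ 14.1.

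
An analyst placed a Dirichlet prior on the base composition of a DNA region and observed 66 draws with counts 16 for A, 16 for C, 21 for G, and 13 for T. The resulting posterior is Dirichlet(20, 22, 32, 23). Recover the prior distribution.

For a Dirichlet(α) prior with multinomial counts c, the posterior is Dirichlet(α + c) componentwise.
Subtract each count from the matching posterior parameter: 20−16=4, 22−16=6, 32−21=11, 23−13=10.

Dirichlet(4, 6, 11, 10)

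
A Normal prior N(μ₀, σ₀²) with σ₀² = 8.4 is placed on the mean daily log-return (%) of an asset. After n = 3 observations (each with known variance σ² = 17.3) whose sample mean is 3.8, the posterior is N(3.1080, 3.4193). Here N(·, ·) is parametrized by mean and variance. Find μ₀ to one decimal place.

With known observation variance, the Normal–Normal posterior has precision τ_n = τ₀ + n/σ² and mean μ_n = (τ₀μ₀ + (n/σ²)x̄)/τ_n.
Here τ₀ = 1/8.4 = 0.119048 and τ_data = 3/17.3 = 0.173410, so τ_n = 0.292458.
Rearranging for μ₀: μ₀ = (μ_n·τ_n − τ_data·x̄)/τ₀ = (3.1080·0.292458 − 0.173410·3.8) / 0.119048 = 0.250001/0.119048 ≈ 2.1.

μ₀ = 2.1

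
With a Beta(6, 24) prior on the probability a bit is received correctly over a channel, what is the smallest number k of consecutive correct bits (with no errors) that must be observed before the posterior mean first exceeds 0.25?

After k correct bits and 0 errors the posterior is Beta(6+k, 24), with mean (6+k)/(6+24+k).
Set (6+k)/(30+k) > 0.25 and solve: k > (0.25·30 − 6)/(1 − 0.25) = 2.000.
The smallest integer exceeding 2.000 is 3.

k = 3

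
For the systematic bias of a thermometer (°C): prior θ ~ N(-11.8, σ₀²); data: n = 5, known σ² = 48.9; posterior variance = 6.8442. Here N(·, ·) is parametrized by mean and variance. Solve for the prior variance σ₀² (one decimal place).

σ₀² = 22.8

Posterior precision equals prior precision plus data precision: 1/σ_n² = 1/σ₀² + n/σ².
So 1/σ₀² = 1/6.8442 − 5/48.9 = 0.146109 − 0.102249 = 0.043860.
Hence σ₀² = 1/0.043860 ≈ 22.8.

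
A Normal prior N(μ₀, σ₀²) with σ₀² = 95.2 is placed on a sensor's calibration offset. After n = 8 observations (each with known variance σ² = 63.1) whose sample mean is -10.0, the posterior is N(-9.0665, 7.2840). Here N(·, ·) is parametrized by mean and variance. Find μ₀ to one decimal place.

μ₀ = 2.2

With known observation variance, the Normal–Normal posterior has precision τ_n = τ₀ + n/σ² and mean μ_n = (τ₀μ₀ + (n/σ²)x̄)/τ_n.
Here τ₀ = 1/95.2 = 0.010504 and τ_data = 8/63.1 = 0.126783, so τ_n = 0.137287.
Rearranging for μ₀: μ₀ = (μ_n·τ_n − τ_data·x̄)/τ₀ = (-9.0665·0.137287 − 0.126783·-10.0) / 0.010504 = 0.023117/0.010504 ≈ 2.2.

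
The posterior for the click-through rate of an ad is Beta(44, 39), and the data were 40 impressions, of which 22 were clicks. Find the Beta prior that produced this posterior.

Beta(22, 21)

A Beta(α, β) prior with s successes and f failures in binomial data gives a Beta(α+s, β+f) posterior.
So α = 44 − 22 = 22 and β = 39 − 18 = 21.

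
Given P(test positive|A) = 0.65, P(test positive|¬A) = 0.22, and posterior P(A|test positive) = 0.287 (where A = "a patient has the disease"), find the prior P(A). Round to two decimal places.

P(A) = 0.12

In odds form, posterior odds = prior odds × likelihood ratio, so prior odds = posterior odds ÷ LR.
Posterior odds = 0.287/(1−0.287) = 0.4025. LR = 0.65/0.22 = 2.9545.
Prior odds = 0.4025/2.9545 = 0.1362, so P(A) = 0.1362/(1+0.1362) ≈ 0.12.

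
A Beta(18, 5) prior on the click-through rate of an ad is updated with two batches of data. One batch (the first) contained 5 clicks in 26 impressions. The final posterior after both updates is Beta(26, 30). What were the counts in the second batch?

Because Beta–binomial updating is additive in the counts, the combined data contributed (α_post−α_prior, β_post−β_prior) successes and failures.
Total across both batches: 26−18=8 clicks, 30−5=25 non-clicks.
Subtract the first batch: 8−5=3 clicks and 25−21=4 non-clicks.

3 clicks and 4 non-clicks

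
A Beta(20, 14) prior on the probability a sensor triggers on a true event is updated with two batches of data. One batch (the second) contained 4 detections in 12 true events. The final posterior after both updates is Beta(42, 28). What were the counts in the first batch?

18 detections and 6 misses

Because Beta–binomial updating is additive in the counts, the combined data contributed (α_post−α_prior, β_post−β_prior) successes and failures.
Total across both batches: 42−20=22 detections, 28−14=14 misses.
Subtract the second batch: 22−4=18 detections and 14−8=6 misses.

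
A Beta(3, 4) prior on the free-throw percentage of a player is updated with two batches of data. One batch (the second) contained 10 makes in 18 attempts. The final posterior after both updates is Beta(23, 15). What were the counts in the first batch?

Sequential conjugate updates are equivalent to a single update on the pooled data, so total successes = posterior α − prior α and total failures = posterior β − prior β.
Total across both batches: 23−3=20 makes, 15−4=11 misses.
Subtract the second batch: 20−10=10 makes and 11−8=3 misses.

10 makes and 3 misses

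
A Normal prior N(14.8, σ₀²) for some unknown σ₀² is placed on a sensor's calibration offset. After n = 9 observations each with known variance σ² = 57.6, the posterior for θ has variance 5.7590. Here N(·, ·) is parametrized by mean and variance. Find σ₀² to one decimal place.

Posterior precision equals prior precision plus data precision: 1/σ_n² = 1/σ₀² + n/σ².
So 1/σ₀² = 1/5.7590 − 9/57.6 = 0.173641 − 0.156250 = 0.017391.
Hence σ₀² = 1/0.017391 ≈ 57.5.

σ₀² = 57.5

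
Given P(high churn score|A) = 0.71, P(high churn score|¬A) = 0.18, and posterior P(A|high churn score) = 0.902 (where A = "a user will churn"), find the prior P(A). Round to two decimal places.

P(A) = 0.70

In odds form, posterior odds = prior odds × likelihood ratio, so prior odds = posterior odds ÷ LR.
Posterior odds = 0.902/(1−0.902) = 9.2041. LR = 0.71/0.18 = 3.9444.
Prior odds = 9.2041/3.9444 = 2.3335, so P(A) = 2.3335/(1+2.3335) ≈ 0.70.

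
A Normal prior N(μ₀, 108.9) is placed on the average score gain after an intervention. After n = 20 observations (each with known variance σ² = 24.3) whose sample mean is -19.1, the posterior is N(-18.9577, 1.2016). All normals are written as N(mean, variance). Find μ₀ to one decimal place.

With known observation variance, the Normal–Normal posterior has precision τ_n = τ₀ + n/σ² and mean μ_n = (τ₀μ₀ + (n/σ²)x̄)/τ_n.
Here τ₀ = 1/108.9 = 0.009183 and τ_data = 20/24.3 = 0.823045, so τ_n = 0.832228.
Rearranging for μ₀: μ₀ = (μ_n·τ_n − τ_data·x̄)/τ₀ = (-18.9577·0.832228 − 0.823045·-19.1) / 0.009183 = -0.056969/0.009183 ≈ -6.2.

μ₀ = -6.2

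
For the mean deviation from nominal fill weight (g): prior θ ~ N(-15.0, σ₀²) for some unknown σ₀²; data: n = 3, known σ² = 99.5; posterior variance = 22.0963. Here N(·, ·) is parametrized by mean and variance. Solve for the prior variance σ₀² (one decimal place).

Posterior precision equals prior precision plus data precision: 1/σ_n² = 1/σ₀² + n/σ².
So 1/σ₀² = 1/22.0963 − 3/99.5 = 0.045256 − 0.030151 = 0.015105.
Hence σ₀² = 1/0.015105 ≈ 66.2.

σ₀² = 66.2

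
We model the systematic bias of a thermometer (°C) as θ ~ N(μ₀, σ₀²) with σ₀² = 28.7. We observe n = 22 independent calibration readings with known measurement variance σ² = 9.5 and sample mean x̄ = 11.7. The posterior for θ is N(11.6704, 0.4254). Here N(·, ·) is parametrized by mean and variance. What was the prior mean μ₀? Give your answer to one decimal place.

With known observation variance, the Normal–Normal posterior has precision τ_n = τ₀ + n/σ² and mean μ_n = (τ₀μ₀ + (n/σ²)x̄)/τ_n.
Here τ₀ = 1/28.7 = 0.034843 and τ_data = 22/9.5 = 2.315789, so τ_n = 2.350632.
Rearranging for μ₀: μ₀ = (μ_n·τ_n − τ_data·x̄)/τ₀ = (11.6704·2.350632 − 2.315789·11.7) / 0.034843 = 0.338084/0.034843 ≈ 9.7.

μ₀ = 9.7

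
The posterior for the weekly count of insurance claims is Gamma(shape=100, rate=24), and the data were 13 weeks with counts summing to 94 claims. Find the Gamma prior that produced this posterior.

Gamma–Poisson conjugacy: posterior shape = α + Σxᵢ, posterior rate = β + n.
So α = 100 − 94 = 6 and β = 24 − 13 = 11.

Gamma(shape=6, rate=11)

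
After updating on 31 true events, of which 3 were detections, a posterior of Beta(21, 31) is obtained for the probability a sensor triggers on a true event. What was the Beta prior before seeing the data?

A Beta(α, β) prior with s successes and f failures in binomial data gives a Beta(α+s, β+f) posterior.
So α = 21 − 3 = 18 and β = 31 − 28 = 3.

Beta(18, 3)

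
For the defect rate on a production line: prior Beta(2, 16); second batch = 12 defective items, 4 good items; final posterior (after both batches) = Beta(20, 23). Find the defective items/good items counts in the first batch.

6 defective items and 3 good items

Sequential conjugate updates are equivalent to a single update on the pooled data, so total successes = posterior α − prior α and total failures = posterior β − prior β.
Total across both batches: 20−2=18 defective items, 23−16=7 good items.
Subtract the second batch: 18−12=6 defective items and 7−4=3 good items.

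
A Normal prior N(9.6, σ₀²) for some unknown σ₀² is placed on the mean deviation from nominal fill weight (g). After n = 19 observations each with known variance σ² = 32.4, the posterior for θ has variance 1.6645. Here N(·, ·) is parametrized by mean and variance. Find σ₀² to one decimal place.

Posterior precision equals prior precision plus data precision: 1/σ_n² = 1/σ₀² + n/σ².
So 1/σ₀² = 1/1.6645 − 19/32.4 = 0.600781 − 0.586420 = 0.014361.
Hence σ₀² = 1/0.014361 ≈ 69.6.

σ₀² = 69.6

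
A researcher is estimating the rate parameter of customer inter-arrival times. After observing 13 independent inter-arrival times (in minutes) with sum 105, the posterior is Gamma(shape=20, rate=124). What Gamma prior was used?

Gamma(shape=7, rate=19)

Gamma–exponential conjugacy: posterior shape = α + n, posterior rate = β + Σtᵢ.
So α = 20 − 13 = 7 and β = 124 − 105 = 19.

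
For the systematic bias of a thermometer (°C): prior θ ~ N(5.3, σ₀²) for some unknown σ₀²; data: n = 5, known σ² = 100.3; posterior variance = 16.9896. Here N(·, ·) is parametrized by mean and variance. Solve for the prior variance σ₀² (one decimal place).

For the Normal–Normal model with known σ², precisions add: τ_n = τ₀ + n/σ².
So 1/σ₀² = 1/16.9896 − 5/100.3 = 0.058860 − 0.049850 = 0.009010.
Hence σ₀² = 1/0.009010 ≈ 111.0.

σ₀² = 111.0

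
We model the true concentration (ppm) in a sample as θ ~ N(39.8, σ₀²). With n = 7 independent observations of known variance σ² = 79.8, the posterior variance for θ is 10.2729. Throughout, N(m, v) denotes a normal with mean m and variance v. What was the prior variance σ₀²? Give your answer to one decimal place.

σ₀² = 103.9

Posterior precision equals prior precision plus data precision: 1/σ_n² = 1/σ₀² + n/σ².
So 1/σ₀² = 1/10.2729 − 7/79.8 = 0.097343 − 0.087719 = 0.009624.
Hence σ₀² = 1/0.009624 ≈ 103.9.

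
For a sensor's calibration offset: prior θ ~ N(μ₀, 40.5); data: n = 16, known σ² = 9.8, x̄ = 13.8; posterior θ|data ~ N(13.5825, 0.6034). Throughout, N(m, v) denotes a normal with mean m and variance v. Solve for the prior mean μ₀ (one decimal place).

μ₀ = -0.8

The posterior mean is a precision-weighted average: μ_n = (τ₀μ₀ + τ_data·x̄)/(τ₀+τ_data), with τ₀=1/σ₀² and τ_data=n/σ².
Here τ₀ = 1/40.5 = 0.024691 and τ_data = 16/9.8 = 1.632653, so τ_n = 1.657344.
Rearranging for μ₀: μ₀ = (μ_n·τ_n − τ_data·x̄)/τ₀ = (13.5825·1.657344 − 1.632653·13.8) / 0.024691 = -0.019737/0.024691 ≈ -0.8.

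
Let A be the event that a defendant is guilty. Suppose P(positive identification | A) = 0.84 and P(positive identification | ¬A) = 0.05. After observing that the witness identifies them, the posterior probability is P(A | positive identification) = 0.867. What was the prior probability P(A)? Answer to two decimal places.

In odds form, posterior odds = prior odds × likelihood ratio, so prior odds = posterior odds ÷ LR.
Posterior odds = 0.867/(1−0.867) = 6.5188. LR = 0.84/0.05 = 16.8000.
Prior odds = 6.5188/16.8000 = 0.3880, so P(A) = 0.3880/(1+0.3880) ≈ 0.28.

P(A) = 0.28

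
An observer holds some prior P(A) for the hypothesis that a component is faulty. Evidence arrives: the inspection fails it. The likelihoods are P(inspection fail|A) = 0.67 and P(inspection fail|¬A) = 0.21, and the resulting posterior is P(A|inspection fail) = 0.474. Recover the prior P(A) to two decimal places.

In odds form, posterior odds = prior odds × likelihood ratio, so prior odds = posterior odds ÷ LR.
Posterior odds = 0.474/(1−0.474) = 0.9011. LR = 0.67/0.21 = 3.1905.
Prior odds = 0.9011/3.1905 = 0.2824, so P(A) = 0.2824/(1+0.2824) ≈ 0.22.

P(A) = 0.22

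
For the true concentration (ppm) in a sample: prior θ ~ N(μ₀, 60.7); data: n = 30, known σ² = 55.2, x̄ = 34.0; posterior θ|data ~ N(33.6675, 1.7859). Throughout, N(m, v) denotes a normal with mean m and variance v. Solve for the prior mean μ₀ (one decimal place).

With known observation variance, the Normal–Normal posterior has precision τ_n = τ₀ + n/σ² and mean μ_n = (τ₀μ₀ + (n/σ²)x̄)/τ_n.
Here τ₀ = 1/60.7 = 0.016474 and τ_data = 30/55.2 = 0.543478, so τ_n = 0.559952.
Rearranging for μ₀: μ₀ = (μ_n·τ_n − τ_data·x̄)/τ₀ = (33.6675·0.559952 − 0.543478·34.0) / 0.016474 = 0.373932/0.016474 ≈ 22.7.

μ₀ = 22.7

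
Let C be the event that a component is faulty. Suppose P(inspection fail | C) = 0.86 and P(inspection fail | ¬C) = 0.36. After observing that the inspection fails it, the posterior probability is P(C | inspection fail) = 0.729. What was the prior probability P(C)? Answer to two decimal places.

Bayes' rule in odds form gives O(C|E) = O(C)·[P(E|C)/P(E|¬C)], hence O(C) = O(C|E)/LR.
Posterior odds = 0.729/(1−0.729) = 2.6900. LR = 0.86/0.36 = 2.3889.
Prior odds = 2.6900/2.3889 = 1.1260, so P(C) = 1.1260/(1+1.1260) ≈ 0.53.

P(C) = 0.53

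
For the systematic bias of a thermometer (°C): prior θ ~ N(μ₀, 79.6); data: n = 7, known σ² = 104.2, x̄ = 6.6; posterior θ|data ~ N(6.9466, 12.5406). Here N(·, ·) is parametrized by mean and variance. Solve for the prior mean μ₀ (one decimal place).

The posterior mean is a precision-weighted average: μ_n = (τ₀μ₀ + τ_data·x̄)/(τ₀+τ_data), with τ₀=1/σ₀² and τ_data=n/σ².
Here τ₀ = 1/79.6 = 0.012563 and τ_data = 7/104.2 = 0.067179, so τ_n = 0.079742.
Rearranging for μ₀: μ₀ = (μ_n·τ_n − τ_data·x̄)/τ₀ = (6.9466·0.079742 − 0.067179·6.6) / 0.012563 = 0.110554/0.012563 ≈ 8.8.

μ₀ = 8.8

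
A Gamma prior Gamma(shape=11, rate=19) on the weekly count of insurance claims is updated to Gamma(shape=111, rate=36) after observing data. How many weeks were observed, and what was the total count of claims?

Gamma–Poisson conjugacy: posterior shape = α + Σxᵢ, posterior rate = β + n.
Matching: Σxᵢ = 111 − 11 = 100 and n = 36 − 19 = 17.

n = 17 weeks with total 100 claims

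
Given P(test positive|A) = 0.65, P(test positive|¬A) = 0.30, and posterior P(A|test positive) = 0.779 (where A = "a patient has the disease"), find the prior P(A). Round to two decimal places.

P(A) = 0.62

In odds form, posterior odds = prior odds × likelihood ratio, so prior odds = posterior odds ÷ LR.
Posterior odds = 0.779/(1−0.779) = 3.5249. LR = 0.65/0.30 = 2.1667.
Prior odds = 3.5249/2.1667 = 1.6269, so P(A) = 1.6269/(1+1.6269) ≈ 0.62.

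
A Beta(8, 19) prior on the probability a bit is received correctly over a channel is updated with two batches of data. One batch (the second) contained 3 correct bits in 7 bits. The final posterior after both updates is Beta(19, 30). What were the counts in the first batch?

8 correct bits and 7 errors

Sequential conjugate updates are equivalent to a single update on the pooled data, so total successes = posterior α − prior α and total failures = posterior β − prior β.
Total across both batches: 19−8=11 correct bits, 30−19=11 errors.
Subtract the second batch: 11−3=8 correct bits and 11−4=7 errors.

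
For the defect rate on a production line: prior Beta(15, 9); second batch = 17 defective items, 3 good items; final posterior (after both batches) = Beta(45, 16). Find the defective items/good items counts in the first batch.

Because Beta–binomial updating is additive in the counts, the combined data contributed (α_post−α_prior, β_post−β_prior) successes and failures.
Total across both batches: 45−15=30 defective items, 16−9=7 good items.
Subtract the second batch: 30−17=13 defective items and 7−3=4 good items.

13 defective items and 4 good items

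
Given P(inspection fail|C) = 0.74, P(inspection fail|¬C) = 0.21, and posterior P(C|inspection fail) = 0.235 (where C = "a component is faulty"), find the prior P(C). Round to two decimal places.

P(C) = 0.08

In odds form, posterior odds = prior odds × likelihood ratio, so prior odds = posterior odds ÷ LR.
Posterior odds = 0.235/(1−0.235) = 0.3072. LR = 0.74/0.21 = 3.5238.
Prior odds = 0.3072/3.5238 = 0.0872, so P(C) = 0.0872/(1+0.0872) ≈ 0.08.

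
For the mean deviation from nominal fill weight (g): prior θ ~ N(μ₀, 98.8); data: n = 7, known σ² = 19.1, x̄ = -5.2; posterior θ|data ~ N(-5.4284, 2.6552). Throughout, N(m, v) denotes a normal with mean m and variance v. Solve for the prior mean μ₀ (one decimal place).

With known observation variance, the Normal–Normal posterior has precision τ_n = τ₀ + n/σ² and mean μ_n = (τ₀μ₀ + (n/σ²)x̄)/τ_n.
Here τ₀ = 1/98.8 = 0.010121 and τ_data = 7/19.1 = 0.366492, so τ_n = 0.376613.
Rearranging for μ₀: μ₀ = (μ_n·τ_n − τ_data·x̄)/τ₀ = (-5.4284·0.376613 − 0.366492·-5.2) / 0.010121 = -0.138648/0.010121 ≈ -13.7.

μ₀ = -13.7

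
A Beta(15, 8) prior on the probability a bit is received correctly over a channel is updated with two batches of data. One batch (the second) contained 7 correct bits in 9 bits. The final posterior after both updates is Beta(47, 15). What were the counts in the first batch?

Sequential conjugate updates are equivalent to a single update on the pooled data, so total successes = posterior α − prior α and total failures = posterior β − prior β.
Total across both batches: 47−15=32 correct bits, 15−8=7 errors.
Subtract the second batch: 32−7=25 correct bits and 7−2=5 errors.

25 correct bits and 5 errors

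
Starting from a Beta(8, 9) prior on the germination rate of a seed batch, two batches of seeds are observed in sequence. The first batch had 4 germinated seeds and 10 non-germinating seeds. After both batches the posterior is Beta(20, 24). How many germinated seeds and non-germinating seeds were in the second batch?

Sequential conjugate updates are equivalent to a single update on the pooled data, so total successes = posterior α − prior α and total failures = posterior β − prior β.
Total across both batches: 20−8=12 germinated seeds, 24−9=15 non-germinating seeds.
Subtract the first batch: 12−4=8 germinated seeds and 15−10=5 non-germinating seeds.

8 germinated seeds and 5 non-germinating seeds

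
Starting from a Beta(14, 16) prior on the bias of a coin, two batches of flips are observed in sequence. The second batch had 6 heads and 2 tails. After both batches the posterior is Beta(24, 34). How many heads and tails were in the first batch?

4 heads and 16 tails

Sequential conjugate updates are equivalent to a single update on the pooled data, so total successes = posterior α − prior α and total failures = posterior β − prior β.
Total across both batches: 24−14=10 heads, 34−16=18 tails.
Subtract the second batch: 10−6=4 heads and 18−2=16 tails.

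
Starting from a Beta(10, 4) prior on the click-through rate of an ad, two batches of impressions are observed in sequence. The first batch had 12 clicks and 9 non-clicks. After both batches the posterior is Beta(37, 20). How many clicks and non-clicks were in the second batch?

Because Beta–binomial updating is additive in the counts, the combined data contributed (α_post−α_prior, β_post−β_prior) successes and failures.
Total across both batches: 37−10=27 clicks, 20−4=16 non-clicks.
Subtract the first batch: 27−12=15 clicks and 16−9=7 non-clicks.

15 clicks and 7 non-clicks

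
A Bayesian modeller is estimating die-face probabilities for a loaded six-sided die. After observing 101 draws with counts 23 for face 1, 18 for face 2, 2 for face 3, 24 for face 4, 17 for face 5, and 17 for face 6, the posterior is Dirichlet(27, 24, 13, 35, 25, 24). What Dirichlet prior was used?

Dirichlet(4, 6, 11, 11, 8, 7)

For a Dirichlet(α) prior with multinomial counts c, the posterior is Dirichlet(α + c) componentwise.
Subtract each count from the matching posterior parameter: 27−23=4, 24−18=6, 13−2=11, 35−24=11, 25−17=8, 24−17=7.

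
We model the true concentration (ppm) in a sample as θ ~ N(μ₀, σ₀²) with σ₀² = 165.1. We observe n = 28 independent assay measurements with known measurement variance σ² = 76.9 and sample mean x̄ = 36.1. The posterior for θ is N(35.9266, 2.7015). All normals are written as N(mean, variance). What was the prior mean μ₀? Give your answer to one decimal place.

The posterior mean is a precision-weighted average: μ_n = (τ₀μ₀ + τ_data·x̄)/(τ₀+τ_data), with τ₀=1/σ₀² and τ_data=n/σ².
Here τ₀ = 1/165.1 = 0.006057 and τ_data = 28/76.9 = 0.364109, so τ_n = 0.370166.
Rearranging for μ₀: μ₀ = (μ_n·τ_n − τ_data·x̄)/τ₀ = (35.9266·0.370166 − 0.364109·36.1) / 0.006057 = 0.154471/0.006057 ≈ 25.5.

μ₀ = 25.5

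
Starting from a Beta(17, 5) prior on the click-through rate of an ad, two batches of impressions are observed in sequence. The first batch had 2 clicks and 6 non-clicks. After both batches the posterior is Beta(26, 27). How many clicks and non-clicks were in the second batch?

7 clicks and 16 non-clicks

Sequential conjugate updates are equivalent to a single update on the pooled data, so total successes = posterior α − prior α and total failures = posterior β − prior β.
Total across both batches: 26−17=9 clicks, 27−5=22 non-clicks.
Subtract the first batch: 9−2=7 clicks and 22−6=16 non-clicks.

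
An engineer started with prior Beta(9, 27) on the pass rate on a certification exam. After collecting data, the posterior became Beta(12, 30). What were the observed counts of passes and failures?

3 passes and 3 failures

Beta is conjugate to the binomial likelihood: posterior = Beta(α+s, β+f).
So s = 12 − 9 = 3 and f = 30 − 27 = 3.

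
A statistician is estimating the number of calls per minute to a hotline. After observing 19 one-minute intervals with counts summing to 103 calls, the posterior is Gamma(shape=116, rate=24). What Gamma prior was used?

A Gamma(α, β) prior (rate parametrization) on a Poisson rate with n observations summing to S gives posterior Gamma(α+S, β+n).
So α = 116 − 103 = 13 and β = 24 − 19 = 5.

Gamma(shape=13, rate=5)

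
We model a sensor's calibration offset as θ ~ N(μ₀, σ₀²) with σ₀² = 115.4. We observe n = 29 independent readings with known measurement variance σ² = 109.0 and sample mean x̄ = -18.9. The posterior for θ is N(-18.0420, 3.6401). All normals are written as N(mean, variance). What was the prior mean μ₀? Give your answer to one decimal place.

μ₀ = 8.3

The posterior mean is a precision-weighted average: μ_n = (τ₀μ₀ + τ_data·x̄)/(τ₀+τ_data), with τ₀=1/σ₀² and τ_data=n/σ².
Here τ₀ = 1/115.4 = 0.008666 and τ_data = 29/109.0 = 0.266055, so τ_n = 0.274721.
Rearranging for μ₀: μ₀ = (μ_n·τ_n − τ_data·x̄)/τ₀ = (-18.0420·0.274721 − 0.266055·-18.9) / 0.008666 = 0.071923/0.008666 ≈ 8.3.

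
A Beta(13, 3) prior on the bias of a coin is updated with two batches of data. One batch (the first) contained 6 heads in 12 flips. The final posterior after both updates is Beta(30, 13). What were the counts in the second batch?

11 heads and 4 tails

Sequential conjugate updates are equivalent to a single update on the pooled data, so total successes = posterior α − prior α and total failures = posterior β − prior β.
Total across both batches: 30−13=17 heads, 13−3=10 tails.
Subtract the first batch: 17−6=11 heads and 10−6=4 tails.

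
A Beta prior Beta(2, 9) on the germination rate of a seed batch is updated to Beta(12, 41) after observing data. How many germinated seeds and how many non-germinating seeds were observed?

Under Beta–binomial conjugacy the posterior parameters are (α+s, β+f).
Match parameters: s=12−2=10, f=41−9=32.

10 germinated seeds and 32 non-germinating seeds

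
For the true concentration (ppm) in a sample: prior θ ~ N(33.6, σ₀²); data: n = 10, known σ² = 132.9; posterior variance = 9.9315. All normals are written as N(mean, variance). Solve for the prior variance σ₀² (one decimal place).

Posterior precision equals prior precision plus data precision: 1/σ_n² = 1/σ₀² + n/σ².
So 1/σ₀² = 1/9.9315 − 10/132.9 = 0.100690 − 0.075245 = 0.025445.
Hence σ₀² = 1/0.025445 ≈ 39.3.

σ₀² = 39.3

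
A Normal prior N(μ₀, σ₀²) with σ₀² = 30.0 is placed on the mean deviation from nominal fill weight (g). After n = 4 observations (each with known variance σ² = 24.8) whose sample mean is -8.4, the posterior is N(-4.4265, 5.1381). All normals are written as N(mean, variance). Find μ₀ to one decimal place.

μ₀ = 14.8

The posterior mean is a precision-weighted average: μ_n = (τ₀μ₀ + τ_data·x̄)/(τ₀+τ_data), with τ₀=1/σ₀² and τ_data=n/σ².
Here τ₀ = 1/30.0 = 0.033333 and τ_data = 4/24.8 = 0.161290, so τ_n = 0.194623.
Rearranging for μ₀: μ₀ = (μ_n·τ_n − τ_data·x̄)/τ₀ = (-4.4265·0.194623 − 0.161290·-8.4) / 0.033333 = 0.493337/0.033333 ≈ 14.8.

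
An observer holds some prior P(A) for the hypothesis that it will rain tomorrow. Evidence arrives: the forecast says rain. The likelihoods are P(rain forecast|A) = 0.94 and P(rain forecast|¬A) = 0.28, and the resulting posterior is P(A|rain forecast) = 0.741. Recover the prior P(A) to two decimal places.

Bayes' rule in odds form gives O(A|E) = O(A)·[P(E|A)/P(E|¬A)], hence O(A) = O(A|E)/LR.
Posterior odds = 0.741/(1−0.741) = 2.8610. LR = 0.94/0.28 = 3.3571.
Prior odds = 2.8610/3.3571 = 0.8522, so P(A) = 0.8522/(1+0.8522) ≈ 0.46.

P(A) = 0.46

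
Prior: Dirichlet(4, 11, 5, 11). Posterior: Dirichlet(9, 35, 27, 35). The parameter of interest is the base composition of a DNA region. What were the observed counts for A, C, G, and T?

counts (5, 24, 22, 24)

For a Dirichlet(α) prior with multinomial counts c, the posterior is Dirichlet(α + c) componentwise.
Counts are posterior − prior componentwise: 9−4=5, 35−11=24, 27−5=22, 35−11=24.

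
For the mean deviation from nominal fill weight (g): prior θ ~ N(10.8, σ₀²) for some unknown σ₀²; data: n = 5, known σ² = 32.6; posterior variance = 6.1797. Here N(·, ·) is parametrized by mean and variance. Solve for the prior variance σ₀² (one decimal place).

σ₀² = 118.4

For the Normal–Normal model with known σ², precisions add: τ_n = τ₀ + n/σ².
So 1/σ₀² = 1/6.1797 − 5/32.6 = 0.161820 − 0.153374 = 0.008446.
Hence σ₀² = 1/0.008446 ≈ 118.4.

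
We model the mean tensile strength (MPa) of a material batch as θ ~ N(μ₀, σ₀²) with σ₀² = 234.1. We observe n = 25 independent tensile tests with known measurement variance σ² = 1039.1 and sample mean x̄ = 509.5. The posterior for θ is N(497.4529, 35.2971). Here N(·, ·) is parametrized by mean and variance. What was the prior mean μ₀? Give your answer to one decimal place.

μ₀ = 429.6

The posterior mean is a precision-weighted average: μ_n = (τ₀μ₀ + τ_data·x̄)/(τ₀+τ_data), with τ₀=1/σ₀² and τ_data=n/σ².
Here τ₀ = 1/234.1 = 0.004272 and τ_data = 25/1039.1 = 0.024059, so τ_n = 0.028331.
Rearranging for μ₀: μ₀ = (μ_n·τ_n − τ_data·x̄)/τ₀ = (497.4529·0.028331 − 0.024059·509.5) / 0.004272 = 1.835278/0.004272 ≈ 429.6.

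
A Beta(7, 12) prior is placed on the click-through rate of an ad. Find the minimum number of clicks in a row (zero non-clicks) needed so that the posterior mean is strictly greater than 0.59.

k = 11

After k clicks and 0 non-clicks the posterior is Beta(7+k, 12), with mean (7+k)/(7+12+k).
Set (7+k)/(19+k) > 0.59 and solve: k > (0.59·19 − 7)/(1 − 0.59) = 10.268.
The smallest integer exceeding 10.268 is 11, and checking k=11: (18)/(30) = 0.6000 > 0.59.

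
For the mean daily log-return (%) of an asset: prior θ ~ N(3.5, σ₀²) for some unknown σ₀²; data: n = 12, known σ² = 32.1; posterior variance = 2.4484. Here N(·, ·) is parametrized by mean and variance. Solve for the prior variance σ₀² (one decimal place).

Posterior precision equals prior precision plus data precision: 1/σ_n² = 1/σ₀² + n/σ².
So 1/σ₀² = 1/2.4484 − 12/32.1 = 0.408430 − 0.373832 = 0.034598.
Hence σ₀² = 1/0.034598 ≈ 28.9.

σ₀² = 28.9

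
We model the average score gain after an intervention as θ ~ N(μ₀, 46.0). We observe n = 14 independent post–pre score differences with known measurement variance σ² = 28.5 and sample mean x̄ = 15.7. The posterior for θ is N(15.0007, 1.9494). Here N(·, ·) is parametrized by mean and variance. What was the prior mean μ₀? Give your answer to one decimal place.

The posterior mean is a precision-weighted average: μ_n = (τ₀μ₀ + τ_data·x̄)/(τ₀+τ_data), with τ₀=1/σ₀² and τ_data=n/σ².
Here τ₀ = 1/46.0 = 0.021739 and τ_data = 14/28.5 = 0.491228, so τ_n = 0.512967.
Rearranging for μ₀: μ₀ = (μ_n·τ_n − τ_data·x̄)/τ₀ = (15.0007·0.512967 − 0.491228·15.7) / 0.021739 = -0.017416/0.021739 ≈ -0.8.

μ₀ = -0.8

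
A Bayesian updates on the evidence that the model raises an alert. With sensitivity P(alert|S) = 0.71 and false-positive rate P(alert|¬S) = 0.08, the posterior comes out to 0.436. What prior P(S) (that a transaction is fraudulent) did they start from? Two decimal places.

P(S) = 0.08

Bayes' rule in odds form gives O(S|E) = O(S)·[P(E|S)/P(E|¬S)], hence O(S) = O(S|E)/LR.
Posterior odds = 0.436/(1−0.436) = 0.7730. LR = 0.71/0.08 = 8.8750.
Prior odds = 0.7730/8.8750 = 0.0871, so P(S) = 0.0871/(1+0.0871) ≈ 0.08.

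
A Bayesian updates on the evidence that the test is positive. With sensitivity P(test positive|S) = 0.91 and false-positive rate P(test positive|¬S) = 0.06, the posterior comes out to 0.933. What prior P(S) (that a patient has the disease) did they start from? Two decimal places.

Bayes' rule in odds form gives O(S|E) = O(S)·[P(E|S)/P(E|¬S)], hence O(S) = O(S|E)/LR.
Posterior odds = 0.933/(1−0.933) = 13.9254. LR = 0.91/0.06 = 15.1667.
Prior odds = 13.9254/15.1667 = 0.9182, so P(S) = 0.9182/(1+0.9182) ≈ 0.48.

P(S) = 0.48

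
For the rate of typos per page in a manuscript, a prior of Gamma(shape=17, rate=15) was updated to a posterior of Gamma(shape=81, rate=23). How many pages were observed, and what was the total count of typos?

Gamma–Poisson conjugacy: posterior shape = α + Σxᵢ, posterior rate = β + n.
Matching: Σxᵢ = 81 − 17 = 64 and n = 23 − 15 = 8.

n = 8 pages with total 64 typos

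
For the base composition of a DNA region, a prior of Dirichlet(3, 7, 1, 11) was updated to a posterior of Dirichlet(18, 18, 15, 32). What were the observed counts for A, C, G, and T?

For a Dirichlet(α) prior with multinomial counts c, the posterior is Dirichlet(α + c) componentwise.
Counts are posterior − prior componentwise: 18−3=15, 18−7=11, 15−1=14, 32−11=21.

counts (15, 11, 14, 21)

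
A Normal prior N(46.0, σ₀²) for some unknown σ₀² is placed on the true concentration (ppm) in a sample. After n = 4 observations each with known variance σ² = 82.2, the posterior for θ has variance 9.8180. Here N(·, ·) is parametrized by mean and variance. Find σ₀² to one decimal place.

σ₀² = 18.8

Posterior precision equals prior precision plus data precision: 1/σ_n² = 1/σ₀² + n/σ².
So 1/σ₀² = 1/9.8180 − 4/82.2 = 0.101854 − 0.048662 = 0.053192.
Hence σ₀² = 1/0.053192 ≈ 18.8.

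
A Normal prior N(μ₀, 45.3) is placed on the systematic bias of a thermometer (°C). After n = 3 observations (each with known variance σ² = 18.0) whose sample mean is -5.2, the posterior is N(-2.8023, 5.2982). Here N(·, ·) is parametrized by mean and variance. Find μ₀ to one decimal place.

With known observation variance, the Normal–Normal posterior has precision τ_n = τ₀ + n/σ² and mean μ_n = (τ₀μ₀ + (n/σ²)x̄)/τ_n.
Here τ₀ = 1/45.3 = 0.022075 and τ_data = 3/18.0 = 0.166667, so τ_n = 0.188742.
Rearranging for μ₀: μ₀ = (μ_n·τ_n − τ_data·x̄)/τ₀ = (-2.8023·0.188742 − 0.166667·-5.2) / 0.022075 = 0.337757/0.022075 ≈ 15.3.

μ₀ = 15.3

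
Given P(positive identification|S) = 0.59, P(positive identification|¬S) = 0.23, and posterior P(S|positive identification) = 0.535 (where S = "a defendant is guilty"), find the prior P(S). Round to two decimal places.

P(S) = 0.31

Bayes' rule in odds form gives O(S|E) = O(S)·[P(E|S)/P(E|¬S)], hence O(S) = O(S|E)/LR.
Posterior odds = 0.535/(1−0.535) = 1.1505. LR = 0.59/0.23 = 2.5652.
Prior odds = 1.1505/2.5652 = 0.4485, so P(S) = 0.4485/(1+0.4485) ≈ 0.31.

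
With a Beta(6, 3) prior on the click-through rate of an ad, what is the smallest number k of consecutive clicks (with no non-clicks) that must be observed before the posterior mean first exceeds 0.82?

k = 8

After k clicks and 0 non-clicks the posterior is Beta(6+k, 3), with mean (6+k)/(6+3+k).
Set (6+k)/(9+k) > 0.82 and solve: k > (0.82·9 − 6)/(1 − 0.82) = 7.667.
The smallest integer exceeding 7.667 is 8.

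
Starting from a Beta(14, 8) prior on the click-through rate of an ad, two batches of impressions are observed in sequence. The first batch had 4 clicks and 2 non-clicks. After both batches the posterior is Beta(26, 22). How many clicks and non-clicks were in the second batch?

Sequential conjugate updates are equivalent to a single update on the pooled data, so total successes = posterior α − prior α and total failures = posterior β − prior β.
Total across both batches: 26−14=12 clicks, 22−8=14 non-clicks.
Subtract the first batch: 12−4=8 clicks and 14−2=12 non-clicks.

8 clicks and 12 non-clicks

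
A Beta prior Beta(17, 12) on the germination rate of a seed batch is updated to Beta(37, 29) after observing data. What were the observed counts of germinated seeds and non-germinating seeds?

A Beta(a, b) prior with s successes and f failures in binomial data gives a Beta(a+s, b+f) posterior.
So s = 37 − 17 = 20 and f = 29 − 12 = 17.

20 germinated seeds and 17 non-germinating seeds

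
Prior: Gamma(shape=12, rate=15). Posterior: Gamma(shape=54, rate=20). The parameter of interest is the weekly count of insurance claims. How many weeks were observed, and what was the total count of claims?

n = 5 weeks with total 42 claims

A Gamma(α, β) prior (rate parametrization) on a Poisson rate with n observations summing to S gives posterior Gamma(α+S, β+n).
Matching: Σxᵢ = 54 − 12 = 42 and n = 20 − 15 = 5.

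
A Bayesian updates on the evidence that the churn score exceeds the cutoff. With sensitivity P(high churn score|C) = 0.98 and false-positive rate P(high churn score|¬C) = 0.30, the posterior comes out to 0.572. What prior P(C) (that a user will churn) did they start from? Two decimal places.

P(C) = 0.29

In odds form, posterior odds = prior odds × likelihood ratio, so prior odds = posterior odds ÷ LR.
Posterior odds = 0.572/(1−0.572) = 1.3364. LR = 0.98/0.30 = 3.2667.
Prior odds = 1.3364/3.2667 = 0.4091, so P(C) = 0.4091/(1+0.4091) ≈ 0.29.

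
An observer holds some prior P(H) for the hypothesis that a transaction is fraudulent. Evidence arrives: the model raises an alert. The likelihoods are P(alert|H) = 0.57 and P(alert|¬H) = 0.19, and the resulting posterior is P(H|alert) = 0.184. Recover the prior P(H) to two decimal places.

P(H) = 0.07

In odds form, posterior odds = prior odds × likelihood ratio, so prior odds = posterior odds ÷ LR.
Posterior odds = 0.184/(1−0.184) = 0.2255. LR = 0.57/0.19 = 3.0000.
Prior odds = 0.2255/3.0000 = 0.0752, so P(H) = 0.0752/(1+0.0752) ≈ 0.07.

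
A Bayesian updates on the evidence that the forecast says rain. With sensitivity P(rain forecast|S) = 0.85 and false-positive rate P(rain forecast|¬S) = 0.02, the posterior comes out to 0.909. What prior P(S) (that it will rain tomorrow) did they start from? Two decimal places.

In odds form, posterior odds = prior odds × likelihood ratio, so prior odds = posterior odds ÷ LR.
Posterior odds = 0.909/(1−0.909) = 9.9890. LR = 0.85/0.02 = 42.5000.
Prior odds = 9.9890/42.5000 = 0.2350, so P(S) = 0.2350/(1+0.2350) ≈ 0.19.

P(S) = 0.19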